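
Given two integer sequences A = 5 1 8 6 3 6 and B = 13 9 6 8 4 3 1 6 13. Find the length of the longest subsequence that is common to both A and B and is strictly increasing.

2

For each value that appears in both, track the longest common increasing run ending there.
The best achievable length is 2; one witness is 1, 6 (A-positions 2,4, B-positions 7,8).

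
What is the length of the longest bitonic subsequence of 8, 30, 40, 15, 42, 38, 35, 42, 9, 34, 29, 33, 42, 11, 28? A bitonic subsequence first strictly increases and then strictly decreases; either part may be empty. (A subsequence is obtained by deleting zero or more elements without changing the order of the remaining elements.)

One longest bitonic subsequence is 8, 30, 40, 42, 38, 35, 34, 33, 28 (positions 1,2,3,5,6,7,10,12,15): it rises to 42 then falls. Length 9 is optimal.

9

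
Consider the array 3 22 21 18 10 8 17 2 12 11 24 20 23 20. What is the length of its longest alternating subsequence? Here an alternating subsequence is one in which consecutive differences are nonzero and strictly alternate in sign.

11

Track the best alternating length ending on an up-step vs a down-step at each position: up/down = 1/1, 2/1, 2/3, 2/3, 2/3, 2/3, 4/3, 1/5, 6/5, 6/7, 8/1, 8/9, 10/9, 8/11.
The maximum over both is 11; one such subsequence is 3, 22, 10, 17, 2, 12, 11, 24, 20, 23, 20.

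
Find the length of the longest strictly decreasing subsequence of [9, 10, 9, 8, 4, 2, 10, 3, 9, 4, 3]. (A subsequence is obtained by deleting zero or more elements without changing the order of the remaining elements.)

5

Scanning left to right, the best length ending at each element is: 9→1, 10→1, 9→2, 8→3, 4→4, 2→5, 10→1, 3→5, 9→2, 4→4, 3→5.
So the longest decreasing subsequence has length 5, e.g. 10, 9, 8, 4, 2.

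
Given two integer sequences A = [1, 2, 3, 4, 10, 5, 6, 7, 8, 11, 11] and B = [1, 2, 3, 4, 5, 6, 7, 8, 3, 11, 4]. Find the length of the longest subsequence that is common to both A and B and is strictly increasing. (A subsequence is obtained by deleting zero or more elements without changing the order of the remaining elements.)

9

A longest common strictly increasing subsequence is 1, 2, 3, 4, 5, 6, 7, 8, 11 (length 9); it appears in order in both A and B, and no longer such subsequence exists.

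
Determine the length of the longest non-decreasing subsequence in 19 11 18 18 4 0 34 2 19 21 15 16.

5

Scanning left to right, the best length ending at each element is: 19→1, 11→1, 18→2, 18→3, 4→1, 0→1, 34→4, 2→2, 19→4, 21→5, 15→3, 16→4.
So the longest non-decreasing subsequence has length 5, e.g. 11, 18, 18, 19, 21.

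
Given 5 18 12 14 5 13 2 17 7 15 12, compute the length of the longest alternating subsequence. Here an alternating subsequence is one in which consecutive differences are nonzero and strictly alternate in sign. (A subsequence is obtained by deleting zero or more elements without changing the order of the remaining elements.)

Track the best alternating length ending on an up-step vs a down-step at each position: up/down = 1/1, 2/1, 2/3, 4/3, 1/5, 6/5, 1/7, 8/3, 8/9, 10/9, 10/11.
The maximum over both is 11; one such subsequence is 5, 18, 12, 14, 5, 13, 2, 17, 7, 15, 12.

11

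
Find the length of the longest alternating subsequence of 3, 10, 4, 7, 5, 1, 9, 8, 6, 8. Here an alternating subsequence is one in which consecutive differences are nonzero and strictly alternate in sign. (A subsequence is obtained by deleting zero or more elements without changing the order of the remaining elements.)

Track the best alternating length ending on an up-step vs a down-step at each position: up/down = 1/1, 2/1, 2/3, 4/3, 4/5, 1/5, 6/3, 6/7, 6/7, 8/7.
The maximum over both is 8; one such subsequence is 3, 10, 4, 7, 5, 9, 6, 8.

8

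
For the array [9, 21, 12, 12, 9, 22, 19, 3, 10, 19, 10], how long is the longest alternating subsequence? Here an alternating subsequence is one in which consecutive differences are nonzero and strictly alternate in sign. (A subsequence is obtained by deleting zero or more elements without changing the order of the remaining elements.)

A longest alternating subsequence is 9, 21, 12, 22, 3, 19, 10 (positions 1,2,3,6,8,10,11); its 6 consecutive differences strictly alternate in sign, and length 7 is optimal.

7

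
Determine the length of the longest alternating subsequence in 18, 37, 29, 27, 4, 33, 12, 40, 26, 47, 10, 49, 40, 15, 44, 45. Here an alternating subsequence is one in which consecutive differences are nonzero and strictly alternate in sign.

Track the best alternating length ending on an up-step vs a down-step at each position: up/down = 1/1, 2/1, 2/3, 2/3, 1/3, 4/3, 4/5, 6/1, 6/7, 8/1, 4/9, 10/1, 10/11, 10/11, 12/11, 12/11.
The maximum over both is 12; one such subsequence is 18, 37, 29, 33, 12, 40, 26, 47, 10, 49, 40, 44.

12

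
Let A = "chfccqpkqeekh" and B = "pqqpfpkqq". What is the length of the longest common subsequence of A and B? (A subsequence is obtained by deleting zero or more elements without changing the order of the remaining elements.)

Backtracking the LCS table gives one alignment: f (A3,B5) → p (A7,B6) → k (A8,B7) → q (A9,B9).
So the longest common subsequence has length 4.

4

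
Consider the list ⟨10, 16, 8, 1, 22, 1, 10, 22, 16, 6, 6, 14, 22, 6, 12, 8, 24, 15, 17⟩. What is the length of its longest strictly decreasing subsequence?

Scanning left to right, the best length ending at each element is: 10→1, 16→1, 8→2, 1→3, 22→1, 1→3, 10→2, 22→1, 16→2, 6→3, 6→3, 14→3, 22→1, 6→4, 12→4, 8→5, 24→1, 15→3, 17→2.
So the longest decreasing subsequence has length 5, e.g. 22, 16, 14, 12, 8.

5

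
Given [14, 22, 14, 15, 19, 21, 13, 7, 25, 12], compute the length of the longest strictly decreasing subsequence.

Scanning left to right, the best length ending at each element is: 14→1, 22→1, 14→2, 15→2, 19→2, 21→2, 13→3, 7→4, 25→1, 12→4.
So the longest decreasing subsequence has length 4, e.g. 22, 14, 13, 7.

4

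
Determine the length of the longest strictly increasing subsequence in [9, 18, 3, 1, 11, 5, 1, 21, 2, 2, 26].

Let dp[i] be the longest increasing subsequence ending at position i. Then dp = [1, 2, 1, 1, 2, 2, 1, 3, 2, 2, 4].
The maximum is 4; one witness is 9, 18, 21, 26 at positions 1,2,8,11.

4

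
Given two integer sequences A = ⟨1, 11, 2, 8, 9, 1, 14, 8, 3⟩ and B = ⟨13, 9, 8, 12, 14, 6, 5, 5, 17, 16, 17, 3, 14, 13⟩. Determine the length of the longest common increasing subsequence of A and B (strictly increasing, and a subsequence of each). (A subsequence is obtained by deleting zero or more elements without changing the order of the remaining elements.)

2

For each value that appears in both, track the longest common increasing run ending there.
The best achievable length is 2; one witness is 9, 14 (A-positions 5,7, B-positions 2,5).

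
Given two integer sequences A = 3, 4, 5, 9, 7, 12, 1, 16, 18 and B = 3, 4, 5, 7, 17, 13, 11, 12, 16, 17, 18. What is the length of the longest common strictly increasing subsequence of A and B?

7

For each value that appears in both, track the longest common increasing run ending there.
The best achievable length is 7; one witness is 3, 4, 5, 7, 12, 16, 18 (A-positions 1,2,3,5,6,8,9, B-positions 1,2,3,4,8,9,11).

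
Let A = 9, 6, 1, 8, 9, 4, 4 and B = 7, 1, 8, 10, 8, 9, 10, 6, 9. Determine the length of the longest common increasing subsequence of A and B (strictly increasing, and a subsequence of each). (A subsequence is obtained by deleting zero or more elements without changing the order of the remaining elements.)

3

A longest common strictly increasing subsequence is 1, 8, 9 (length 3); it appears in order in both A and B, and no longer such subsequence exists.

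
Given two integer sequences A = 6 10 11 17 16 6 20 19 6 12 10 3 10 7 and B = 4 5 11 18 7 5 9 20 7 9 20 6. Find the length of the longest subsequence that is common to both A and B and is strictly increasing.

A longest common strictly increasing subsequence is 11, 20 (length 2); it appears in order in both A and B, and no longer such subsequence exists.

2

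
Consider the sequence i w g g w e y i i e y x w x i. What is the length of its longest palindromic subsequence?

8

Using dp[i][j] = 2 + dp[i+1][j−1] if the ends match, else max(dp[i+1][j], dp[i][j−1]):
dp[1][15] = 8. A witness is iwyiiywi at positions 1,5,7,8,9,11,13,15.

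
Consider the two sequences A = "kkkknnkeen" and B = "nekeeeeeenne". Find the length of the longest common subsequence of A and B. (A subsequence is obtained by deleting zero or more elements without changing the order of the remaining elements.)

5

A longest common subsequence is nkeen (length 5); the LCS DP confirms no longer common subsequence exists.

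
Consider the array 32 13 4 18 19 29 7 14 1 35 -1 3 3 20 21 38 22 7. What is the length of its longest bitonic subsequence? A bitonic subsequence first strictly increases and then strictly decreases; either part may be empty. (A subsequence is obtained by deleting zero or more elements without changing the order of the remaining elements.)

8

One longest bitonic subsequence is 13, 18, 19, 29, 35, 38, 22, 7 (positions 2,4,5,6,10,16,17,18): it rises to 38 then falls. Length 8 is optimal.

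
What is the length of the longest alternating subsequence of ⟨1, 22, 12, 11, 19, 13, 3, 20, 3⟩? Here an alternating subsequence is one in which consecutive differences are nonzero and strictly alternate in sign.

Track the best alternating length ending on an up-step vs a down-step at each position: up/down = 1/1, 2/1, 2/3, 2/3, 4/3, 4/5, 2/5, 6/3, 2/7.
The maximum over both is 7; one such subsequence is 1, 22, 12, 19, 13, 20, 3.

7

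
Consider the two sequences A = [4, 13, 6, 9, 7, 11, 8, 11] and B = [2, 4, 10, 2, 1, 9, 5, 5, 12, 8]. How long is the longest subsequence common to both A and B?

3

Backtracking the LCS table gives one alignment: 4 (A1,B2) → 9 (A4,B6) → 8 (A7,B10).
So the longest common subsequence has length 3.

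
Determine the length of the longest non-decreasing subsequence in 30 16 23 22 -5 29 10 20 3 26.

One longest non-decreasing subsequence is -5, 10, 20, 26 (positions 5,7,8,10), of length 4; no longer one exists.

4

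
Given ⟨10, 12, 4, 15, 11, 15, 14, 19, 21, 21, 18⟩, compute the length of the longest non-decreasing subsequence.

7

Scanning left to right, the best length ending at each element is: 10→1, 12→2, 4→1, 15→3, 11→2, 15→4, 14→3, 19→5, 21→6, 21→7, 18→5.
So the longest non-decreasing subsequence has length 7, e.g. 10, 12, 15, 15, 19, 21, 21.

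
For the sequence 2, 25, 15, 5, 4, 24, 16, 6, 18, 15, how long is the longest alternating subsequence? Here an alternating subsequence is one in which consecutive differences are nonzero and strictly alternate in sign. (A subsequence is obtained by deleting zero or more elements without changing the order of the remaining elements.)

7

A longest alternating subsequence is 2, 25, 15, 24, 16, 18, 15 (positions 1,2,3,6,7,9,10); its 6 consecutive differences strictly alternate in sign, and length 7 is optimal.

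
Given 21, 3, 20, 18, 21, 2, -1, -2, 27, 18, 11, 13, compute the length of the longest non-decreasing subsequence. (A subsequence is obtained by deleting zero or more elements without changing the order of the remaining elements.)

4

One longest non-decreasing subsequence is 3, 20, 21, 27 (positions 2,3,5,9), of length 4; no longer one exists.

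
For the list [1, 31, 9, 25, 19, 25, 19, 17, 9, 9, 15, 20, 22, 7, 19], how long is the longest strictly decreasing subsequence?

6

One longest decreasing subsequence is 31, 25, 19, 17, 9, 7 (positions 2,4,5,8,9,14), of length 6; no longer one exists.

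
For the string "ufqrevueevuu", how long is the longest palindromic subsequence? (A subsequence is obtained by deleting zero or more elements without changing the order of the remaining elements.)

6

One longest palindromic subsequence is uueeuu (positions 1,7,8,9,11,12); it reads the same forward and backward, and the interval DP gives dp[1][12] = 6.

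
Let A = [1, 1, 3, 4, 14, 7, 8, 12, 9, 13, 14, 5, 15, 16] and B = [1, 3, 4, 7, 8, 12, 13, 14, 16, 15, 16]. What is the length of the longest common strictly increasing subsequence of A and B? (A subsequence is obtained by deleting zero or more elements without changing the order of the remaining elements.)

A longest common strictly increasing subsequence is 1, 3, 4, 7, 8, 12, 13, 14, 15, 16 (length 10); it appears in order in both A and B, and no longer such subsequence exists.

10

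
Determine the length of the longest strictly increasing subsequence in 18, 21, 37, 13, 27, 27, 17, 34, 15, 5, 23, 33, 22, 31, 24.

One longest increasing subsequence is 18, 21, 27, 34 (positions 1,2,5,8), of length 4; no longer one exists.

4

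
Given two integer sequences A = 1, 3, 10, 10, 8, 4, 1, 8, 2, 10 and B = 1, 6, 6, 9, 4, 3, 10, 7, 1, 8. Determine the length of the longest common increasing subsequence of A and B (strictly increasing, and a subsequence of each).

3

A longest common strictly increasing subsequence is 1, 3, 10 (length 3); it appears in order in both A and B, and no longer such subsequence exists.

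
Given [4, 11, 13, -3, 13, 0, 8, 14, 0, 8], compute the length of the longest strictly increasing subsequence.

4

One longest increasing subsequence is 4, 11, 13, 14 (positions 1,2,3,8), of length 4; no longer one exists.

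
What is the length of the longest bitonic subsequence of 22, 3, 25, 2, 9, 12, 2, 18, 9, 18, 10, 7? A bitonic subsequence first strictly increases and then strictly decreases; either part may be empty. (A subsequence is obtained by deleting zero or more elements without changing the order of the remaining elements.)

Let inc[i] be the LIS ending at i and dec[i] the longest strictly decreasing subsequence starting at i. inc = [1, 1, 2, 1, 2, 3, 1, 4, 2, 4, 3, 2], dec = [4, 2, 4, 1, 2, 3, 1, 3, 2, 3, 2, 1].
max_i inc[i]+dec[i]−1 = 6, with one witness 3, 9, 12, 18, 10, 7.

6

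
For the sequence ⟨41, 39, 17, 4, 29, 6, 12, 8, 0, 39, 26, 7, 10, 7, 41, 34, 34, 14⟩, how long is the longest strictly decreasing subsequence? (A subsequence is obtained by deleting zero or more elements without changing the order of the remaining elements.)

6

Let dp[i] be the longest decreasing subsequence ending at position i. Then dp = [1, 2, 3, 4, 3, 4, 4, 5, 6, 2, 4, 6, 5, 6, 1, 3, 3, 5].
The maximum is 6; one witness is 41, 39, 17, 12, 8, 0 at positions 1,2,3,7,8,9.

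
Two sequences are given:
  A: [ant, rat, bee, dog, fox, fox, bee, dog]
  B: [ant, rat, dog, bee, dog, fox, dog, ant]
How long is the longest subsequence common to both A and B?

6

A longest common subsequence is ant, rat, bee, dog, fox, dog (length 6); the LCS DP confirms no longer common subsequence exists.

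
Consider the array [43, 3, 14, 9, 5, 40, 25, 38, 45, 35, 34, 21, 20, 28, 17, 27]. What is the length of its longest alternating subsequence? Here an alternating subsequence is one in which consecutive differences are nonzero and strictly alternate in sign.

Track the best alternating length ending on an up-step vs a down-step at each position: up/down = 1/1, 1/2, 3/2, 3/4, 3/4, 5/2, 5/6, 7/6, 7/1, 7/8, 7/8, 5/8, 5/8, 9/8, 5/10, 11/10.
The maximum over both is 11; one such subsequence is 43, 3, 14, 9, 40, 25, 38, 21, 28, 17, 27.

11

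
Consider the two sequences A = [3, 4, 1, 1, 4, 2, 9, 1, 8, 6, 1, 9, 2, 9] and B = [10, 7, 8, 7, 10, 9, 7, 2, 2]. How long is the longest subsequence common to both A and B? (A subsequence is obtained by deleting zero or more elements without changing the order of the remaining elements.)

Backtracking the LCS table gives one alignment: 8 (A9,B3) → 9 (A12,B6) → 2 (A13,B9).
So the longest common subsequence has length 3.

3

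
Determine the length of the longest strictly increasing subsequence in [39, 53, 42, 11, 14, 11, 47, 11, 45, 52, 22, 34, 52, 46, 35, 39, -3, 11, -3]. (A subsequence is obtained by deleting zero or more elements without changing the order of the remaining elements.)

One longest increasing subsequence is 11, 14, 22, 34, 35, 39 (positions 4,5,11,12,15,16), of length 6; no longer one exists.

6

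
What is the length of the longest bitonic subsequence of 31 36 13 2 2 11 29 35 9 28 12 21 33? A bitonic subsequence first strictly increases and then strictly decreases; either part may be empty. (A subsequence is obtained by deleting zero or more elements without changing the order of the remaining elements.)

Let inc[i] be the LIS ending at i and dec[i] the longest strictly decreasing subsequence starting at i. inc = [1, 2, 1, 1, 1, 2, 3, 4, 2, 3, 3, 4, 5], dec = [4, 4, 3, 1, 1, 2, 3, 3, 1, 2, 1, 1, 1].
max_i inc[i]+dec[i]−1 = 6, with one witness 2, 11, 29, 35, 28, 21.

6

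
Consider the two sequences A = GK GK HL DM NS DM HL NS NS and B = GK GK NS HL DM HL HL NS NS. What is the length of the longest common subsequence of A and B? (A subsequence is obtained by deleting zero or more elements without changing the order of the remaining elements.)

A longest common subsequence is GK, GK, HL, DM, HL, NS, NS (length 7); the LCS DP confirms no longer common subsequence exists.

7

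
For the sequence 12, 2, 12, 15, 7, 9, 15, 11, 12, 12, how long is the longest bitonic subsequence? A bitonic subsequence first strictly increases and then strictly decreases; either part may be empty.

One longest bitonic subsequence is 2, 7, 9, 15, 12 (positions 2,5,6,7,10): it rises to 15 then falls. Length 5 is optimal.

5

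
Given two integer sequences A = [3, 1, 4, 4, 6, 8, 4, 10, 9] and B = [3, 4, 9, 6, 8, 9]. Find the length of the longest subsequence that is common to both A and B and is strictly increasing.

5

For each value that appears in both, track the longest common increasing run ending there.
The best achievable length is 5; one witness is 3, 4, 6, 8, 9 (A-positions 1,3,5,6,9, B-positions 1,2,4,5,6).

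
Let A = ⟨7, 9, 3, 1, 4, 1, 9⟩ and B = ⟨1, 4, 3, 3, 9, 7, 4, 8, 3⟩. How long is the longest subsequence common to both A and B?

3

Backtracking the LCS table gives one alignment: 1 (A4,B1) → 4 (A5,B2) → 9 (A7,B5).
So the longest common subsequence has length 3.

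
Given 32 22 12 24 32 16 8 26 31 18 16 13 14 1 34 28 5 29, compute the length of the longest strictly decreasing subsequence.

6

Let dp[i] be the longest decreasing subsequence ending at position i. Then dp = [1, 2, 3, 2, 1, 3, 4, 2, 2, 3, 4, 5, 5, 6, 1, 3, 6, 3].
The maximum is 6; one witness is 32, 22, 18, 16, 13, 1 at positions 1,2,10,11,12,14.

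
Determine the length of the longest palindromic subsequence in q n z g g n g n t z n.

Using dp[i][j] = 2 + dp[i+1][j−1] if the ends match, else max(dp[i+1][j], dp[i][j−1]):
dp[1][11] = 7. A witness is nzngnzn at positions 2,3,6,7,8,10,11.

7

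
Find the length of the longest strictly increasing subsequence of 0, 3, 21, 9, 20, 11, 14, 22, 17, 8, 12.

6

Scanning left to right, the best length ending at each element is: 0→1, 3→2, 21→3, 9→3, 20→4, 11→4, 14→5, 22→6, 17→6, 8→3, 12→5.
So the longest increasing subsequence has length 6, e.g. 0, 3, 9, 11, 14, 22.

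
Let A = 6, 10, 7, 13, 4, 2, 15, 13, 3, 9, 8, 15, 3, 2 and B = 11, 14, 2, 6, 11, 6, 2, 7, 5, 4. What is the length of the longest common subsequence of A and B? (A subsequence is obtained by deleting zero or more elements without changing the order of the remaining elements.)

Backtracking the LCS table gives one alignment: 6 (A1,B6) → 7 (A3,B8) → 4 (A5,B10).
So the longest common subsequence has length 3.

3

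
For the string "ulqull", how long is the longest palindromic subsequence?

3

One longest palindromic subsequence is lll (positions 2,5,6); it reads the same forward and backward, and the interval DP gives dp[1][6] = 3.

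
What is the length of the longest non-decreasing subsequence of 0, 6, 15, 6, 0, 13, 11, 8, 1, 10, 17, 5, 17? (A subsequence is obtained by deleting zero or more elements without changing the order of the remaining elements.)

Scanning left to right, the best length ending at each element is: 0→1, 6→2, 15→3, 6→3, 0→2, 13→4, 11→4, 8→4, 1→3, 10→5, 17→6, 5→4, 17→7.
So the longest non-decreasing subsequence has length 7, e.g. 0, 6, 6, 8, 10, 17, 17.

7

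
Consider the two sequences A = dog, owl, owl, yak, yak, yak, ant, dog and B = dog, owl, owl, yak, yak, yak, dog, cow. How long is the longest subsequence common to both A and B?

A longest common subsequence is dog, owl, owl, yak, yak, yak, dog (length 7); the LCS DP confirms no longer common subsequence exists.

7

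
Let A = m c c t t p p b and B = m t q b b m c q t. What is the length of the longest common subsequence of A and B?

Backtracking the LCS table gives one alignment: m (A1,B6) → c (A2,B7) → t (A5,B9).
So the longest common subsequence has length 3.

3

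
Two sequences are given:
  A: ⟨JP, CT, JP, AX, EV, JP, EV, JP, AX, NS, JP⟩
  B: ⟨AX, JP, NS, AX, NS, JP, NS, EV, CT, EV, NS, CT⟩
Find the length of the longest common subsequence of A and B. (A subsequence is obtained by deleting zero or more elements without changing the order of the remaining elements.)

5

Backtracking the LCS table gives one alignment: JP (A1,B2) → JP (A3,B6) → EV (A5,B8) → EV (A7,B10) → NS (A10,B11).
So the longest common subsequence has length 5.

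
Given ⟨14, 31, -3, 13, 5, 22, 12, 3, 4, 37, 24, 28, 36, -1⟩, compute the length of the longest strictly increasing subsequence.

Scanning left to right, the best length ending at each element is: 14→1, 31→2, -3→1, 13→2, 5→2, 22→3, 12→3, 3→2, 4→3, 37→4, 24→4, 28→5, 36→6, -1→2.
So the longest increasing subsequence has length 6, e.g. -3, 13, 22, 24, 28, 36.

6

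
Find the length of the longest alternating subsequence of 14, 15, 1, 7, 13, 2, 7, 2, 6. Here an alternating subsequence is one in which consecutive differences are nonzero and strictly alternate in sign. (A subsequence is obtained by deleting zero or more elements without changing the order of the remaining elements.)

8

Track the best alternating length ending on an up-step vs a down-step at each position: up/down = 1/1, 2/1, 1/3, 4/3, 4/3, 4/5, 6/5, 4/7, 8/7.
The maximum over both is 8; one such subsequence is 14, 15, 1, 7, 2, 7, 2, 6.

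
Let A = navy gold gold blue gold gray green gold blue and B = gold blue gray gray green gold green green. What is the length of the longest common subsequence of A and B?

A longest common subsequence is gold, blue, gray, green, gold (length 5); the LCS DP confirms no longer common subsequence exists.

5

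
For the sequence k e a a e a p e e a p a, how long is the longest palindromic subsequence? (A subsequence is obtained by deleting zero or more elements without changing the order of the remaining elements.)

7

One longest palindromic subsequence is aaeeeaa (positions 3,4,5,8,9,10,12); it reads the same forward and backward, and the interval DP gives dp[1][12] = 7.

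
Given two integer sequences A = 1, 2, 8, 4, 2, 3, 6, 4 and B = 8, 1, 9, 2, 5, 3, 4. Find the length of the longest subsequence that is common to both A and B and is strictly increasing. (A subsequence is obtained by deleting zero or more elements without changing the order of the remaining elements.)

4

A longest common strictly increasing subsequence is 1, 2, 3, 4 (length 4); it appears in order in both A and B, and no longer such subsequence exists.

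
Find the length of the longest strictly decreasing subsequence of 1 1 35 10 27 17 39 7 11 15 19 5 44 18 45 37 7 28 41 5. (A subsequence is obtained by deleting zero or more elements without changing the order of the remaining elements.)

6

Scanning left to right, the best length ending at each element is: 1→1, 1→1, 35→1, 10→2, 27→2, 17→3, 39→1, 7→4, 11→4, 15→4, 19→3, 5→5, 44→1, 18→4, 45→1, 37→2, 7→5, 28→3, 41→2, 5→6.
So the longest decreasing subsequence has length 6, e.g. 35, 27, 17, 11, 7, 5.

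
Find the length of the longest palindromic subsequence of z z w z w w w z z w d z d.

9

One longest palindromic subsequence is zwzwwwzwz (positions 2,3,4,5,6,7,9,10,12); it reads the same forward and backward, and the interval DP gives dp[1][13] = 9.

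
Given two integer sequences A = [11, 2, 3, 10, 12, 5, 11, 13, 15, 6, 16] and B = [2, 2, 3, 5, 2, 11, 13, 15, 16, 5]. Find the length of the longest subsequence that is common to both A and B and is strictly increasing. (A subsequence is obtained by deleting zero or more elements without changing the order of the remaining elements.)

For each value that appears in both, track the longest common increasing run ending there.
The best achievable length is 7; one witness is 2, 3, 5, 11, 13, 15, 16 (A-positions 2,3,6,7,8,9,11, B-positions 1,3,4,6,7,8,9).

7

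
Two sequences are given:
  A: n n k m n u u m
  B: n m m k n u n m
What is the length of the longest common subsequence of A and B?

5

A longest common subsequence is nknum (length 5); the LCS DP confirms no longer common subsequence exists.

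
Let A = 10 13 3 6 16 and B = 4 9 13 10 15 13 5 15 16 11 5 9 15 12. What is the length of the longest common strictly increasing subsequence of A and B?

3

A longest common strictly increasing subsequence is 10, 13, 16 (length 3); it appears in order in both A and B, and no longer such subsequence exists.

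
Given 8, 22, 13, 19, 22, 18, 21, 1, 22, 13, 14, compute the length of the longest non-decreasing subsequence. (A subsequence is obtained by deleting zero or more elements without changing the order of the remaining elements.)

5

Scanning left to right, the best length ending at each element is: 8→1, 22→2, 13→2, 19→3, 22→4, 18→3, 21→4, 1→1, 22→5, 13→3, 14→4.
So the longest non-decreasing subsequence has length 5, e.g. 8, 13, 19, 22, 22.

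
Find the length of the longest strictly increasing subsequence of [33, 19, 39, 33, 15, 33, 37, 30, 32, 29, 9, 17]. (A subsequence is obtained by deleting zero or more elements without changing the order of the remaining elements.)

3

One longest increasing subsequence is 19, 33, 37 (positions 2,4,7), of length 3; no longer one exists.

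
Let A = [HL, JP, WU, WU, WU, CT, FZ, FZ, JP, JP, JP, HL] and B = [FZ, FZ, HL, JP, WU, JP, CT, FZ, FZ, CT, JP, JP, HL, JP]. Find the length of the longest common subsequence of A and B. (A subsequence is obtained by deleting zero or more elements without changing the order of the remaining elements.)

Backtracking the LCS table gives one alignment: HL (A1,B3) → JP (A2,B4) → WU (A3,B5) → CT (A6,B7) → FZ (A7,B8) → FZ (A8,B9) → JP (A9,B11) → JP (A10,B12) → JP (A11,B14).
So the longest common subsequence has length 9.

9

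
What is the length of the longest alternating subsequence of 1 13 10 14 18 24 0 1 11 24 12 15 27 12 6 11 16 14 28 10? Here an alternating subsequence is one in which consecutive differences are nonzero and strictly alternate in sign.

Track the best alternating length ending on an up-step vs a down-step at each position: up/down = 1/1, 2/1, 2/3, 4/1, 4/1, 4/1, 1/5, 6/5, 6/5, 6/1, 6/7, 8/7, 8/1, 6/9, 6/9, 10/9, 10/9, 10/11, 12/1, 10/13.
The maximum over both is 13; one such subsequence is 1, 13, 10, 14, 0, 24, 12, 15, 12, 16, 14, 28, 10.

13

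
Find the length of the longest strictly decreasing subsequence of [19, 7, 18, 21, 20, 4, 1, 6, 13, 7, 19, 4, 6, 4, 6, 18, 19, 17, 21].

6

Let dp[i] be the longest decreasing subsequence ending at position i. Then dp = [1, 2, 2, 1, 2, 3, 4, 3, 3, 4, 3, 5, 5, 6, 5, 4, 3, 5, 1].
The maximum is 6; one witness is 19, 18, 13, 7, 6, 4 at positions 1,3,9,10,13,14.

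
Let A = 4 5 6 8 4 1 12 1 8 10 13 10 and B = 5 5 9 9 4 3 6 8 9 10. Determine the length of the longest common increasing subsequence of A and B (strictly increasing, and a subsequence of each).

4

For each value that appears in both, track the longest common increasing run ending there.
The best achievable length is 4; one witness is 5, 6, 8, 10 (A-positions 2,3,4,10, B-positions 1,7,8,10).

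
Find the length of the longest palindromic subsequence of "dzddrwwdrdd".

8

Using dp[i][j] = 2 + dp[i+1][j−1] if the ends match, else max(dp[i+1][j], dp[i][j−1]):
dp[1][11] = 8. A witness is ddrwwrdd at positions 1,3,5,6,7,9,10,11.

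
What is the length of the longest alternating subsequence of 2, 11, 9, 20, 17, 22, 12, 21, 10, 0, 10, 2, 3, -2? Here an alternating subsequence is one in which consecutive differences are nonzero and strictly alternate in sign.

Track the best alternating length ending on an up-step vs a down-step at each position: up/down = 1/1, 2/1, 2/3, 4/1, 4/5, 6/1, 4/7, 8/7, 4/9, 1/9, 10/9, 10/11, 12/11, 1/13.
The maximum over both is 13; one such subsequence is 2, 11, 9, 20, 17, 22, 12, 21, 0, 10, 2, 3, -2.

13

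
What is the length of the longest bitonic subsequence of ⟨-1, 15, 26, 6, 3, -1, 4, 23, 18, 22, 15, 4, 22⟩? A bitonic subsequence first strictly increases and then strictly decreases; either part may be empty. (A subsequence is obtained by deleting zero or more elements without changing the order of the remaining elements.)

7

One longest bitonic subsequence is -1, 15, 26, 23, 22, 15, 4 (positions 1,2,3,8,10,11,12): it rises to 26 then falls. Length 7 is optimal.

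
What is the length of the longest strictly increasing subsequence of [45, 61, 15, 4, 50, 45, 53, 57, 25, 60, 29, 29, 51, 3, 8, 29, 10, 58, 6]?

Let dp[i] be the longest increasing subsequence ending at position i. Then dp = [1, 2, 1, 1, 2, 2, 3, 4, 2, 5, 3, 3, 4, 1, 2, 3, 3, 5, 2].
The maximum is 5; one witness is 45, 50, 53, 57, 60 at positions 1,5,7,8,10.

5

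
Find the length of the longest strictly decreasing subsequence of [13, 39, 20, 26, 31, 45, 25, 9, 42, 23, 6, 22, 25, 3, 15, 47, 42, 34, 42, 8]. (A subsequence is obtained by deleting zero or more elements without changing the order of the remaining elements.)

7

Let dp[i] be the longest decreasing subsequence ending at position i. Then dp = [1, 1, 2, 2, 2, 1, 3, 4, 2, 4, 5, 5, 3, 6, 6, 1, 2, 3, 2, 7].
The maximum is 7; one witness is 39, 26, 25, 23, 22, 15, 8 at positions 2,4,7,10,12,15,20.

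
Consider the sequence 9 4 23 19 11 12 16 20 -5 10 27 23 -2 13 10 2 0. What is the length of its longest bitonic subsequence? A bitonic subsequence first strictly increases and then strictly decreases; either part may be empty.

One longest bitonic subsequence is 9, 11, 12, 16, 20, 27, 23, 13, 10, 2, 0 (positions 1,5,6,7,8,11,12,14,15,16,17): it rises to 27 then falls. Length 11 is optimal.

11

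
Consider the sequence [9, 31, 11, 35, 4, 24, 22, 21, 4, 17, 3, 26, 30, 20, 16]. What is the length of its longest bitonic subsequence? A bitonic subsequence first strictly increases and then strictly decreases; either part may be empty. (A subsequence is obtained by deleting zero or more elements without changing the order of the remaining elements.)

Let inc[i] be the LIS ending at i and dec[i] the longest strictly decreasing subsequence starting at i. inc = [1, 2, 2, 3, 1, 3, 3, 3, 1, 3, 1, 4, 5, 4, 3], dec = [3, 6, 3, 6, 2, 5, 4, 3, 2, 2, 1, 3, 3, 2, 1].
max_i inc[i]+dec[i]−1 = 8, with one witness 9, 31, 35, 24, 22, 21, 20, 16.

8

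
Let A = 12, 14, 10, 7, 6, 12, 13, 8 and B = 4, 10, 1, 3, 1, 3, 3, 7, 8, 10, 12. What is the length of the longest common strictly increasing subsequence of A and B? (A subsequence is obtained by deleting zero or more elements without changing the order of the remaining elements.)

2

A longest common strictly increasing subsequence is 7, 8 (length 2); it appears in order in both A and B, and no longer such subsequence exists.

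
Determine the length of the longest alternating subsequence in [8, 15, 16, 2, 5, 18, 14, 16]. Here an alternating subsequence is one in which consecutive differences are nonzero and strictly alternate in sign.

Track the best alternating length ending on an up-step vs a down-step at each position: up/down = 1/1, 2/1, 2/1, 1/3, 4/3, 4/1, 4/5, 6/5.
The maximum over both is 6; one such subsequence is 8, 15, 2, 18, 14, 16.

6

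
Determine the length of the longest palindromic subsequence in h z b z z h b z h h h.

8

One longest palindromic subsequence is hzbzzbzh (positions 1,2,3,4,5,7,8,11); it reads the same forward and backward, and the interval DP gives dp[1][11] = 8.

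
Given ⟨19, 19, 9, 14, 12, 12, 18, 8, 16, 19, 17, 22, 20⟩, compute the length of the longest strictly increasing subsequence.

5

One longest increasing subsequence is 9, 14, 18, 19, 22 (positions 3,4,7,10,12), of length 5; no longer one exists.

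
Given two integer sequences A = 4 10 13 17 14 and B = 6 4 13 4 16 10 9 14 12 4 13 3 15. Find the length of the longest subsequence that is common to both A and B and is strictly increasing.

3

For each value that appears in both, track the longest common increasing run ending there.
The best achievable length is 3; one witness is 4, 13, 14 (A-positions 1,3,5, B-positions 2,3,8).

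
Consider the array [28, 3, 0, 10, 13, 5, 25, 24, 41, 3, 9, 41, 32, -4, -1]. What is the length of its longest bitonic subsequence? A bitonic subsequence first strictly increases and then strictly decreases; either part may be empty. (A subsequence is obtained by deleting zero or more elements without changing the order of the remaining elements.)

One longest bitonic subsequence is 3, 10, 13, 25, 24, 9, -1 (positions 2,4,5,7,8,11,15): it rises to 25 then falls. Length 7 is optimal.

7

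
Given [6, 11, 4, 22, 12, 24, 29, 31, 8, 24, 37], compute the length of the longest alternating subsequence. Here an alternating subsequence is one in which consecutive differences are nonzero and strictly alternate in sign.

8

A longest alternating subsequence is 6, 11, 4, 22, 12, 24, 8, 24 (positions 1,2,3,4,5,6,9,10); its 7 consecutive differences strictly alternate in sign, and length 8 is optimal.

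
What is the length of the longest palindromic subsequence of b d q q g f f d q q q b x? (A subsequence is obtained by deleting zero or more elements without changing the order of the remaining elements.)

8

One longest palindromic subsequence is bqqffqqb (positions 1,3,4,6,7,10,11,12); it reads the same forward and backward, and the interval DP gives dp[1][13] = 8.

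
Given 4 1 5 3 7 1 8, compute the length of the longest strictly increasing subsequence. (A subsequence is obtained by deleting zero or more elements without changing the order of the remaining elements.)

4

Scanning left to right, the best length ending at each element is: 4→1, 1→1, 5→2, 3→2, 7→3, 1→1, 8→4.
So the longest increasing subsequence has length 4, e.g. 4, 5, 7, 8.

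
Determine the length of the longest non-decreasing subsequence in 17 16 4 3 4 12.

Let dp[i] be the longest non-decreasing subsequence ending at position i. Then dp = [1, 1, 1, 1, 2, 3].
The maximum is 3; one witness is 4, 4, 12 at positions 3,5,6.

3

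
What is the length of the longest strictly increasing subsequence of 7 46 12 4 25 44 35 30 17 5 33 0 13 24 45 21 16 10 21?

Let dp[i] be the longest increasing subsequence ending at position i. Then dp = [1, 2, 2, 1, 3, 4, 4, 4, 3, 2, 5, 1, 3, 4, 6, 4, 4, 3, 5].
The maximum is 6; one witness is 7, 12, 25, 30, 33, 45 at positions 1,3,5,8,11,15.

6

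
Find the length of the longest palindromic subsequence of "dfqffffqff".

8

One longest palindromic subsequence is fqffffqf (positions 2,3,4,5,6,7,8,10); it reads the same forward and backward, and the interval DP gives dp[1][10] = 8.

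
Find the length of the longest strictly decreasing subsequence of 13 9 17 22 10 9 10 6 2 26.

5

One longest decreasing subsequence is 13, 10, 9, 6, 2 (positions 1,5,6,8,9), of length 5; no longer one exists.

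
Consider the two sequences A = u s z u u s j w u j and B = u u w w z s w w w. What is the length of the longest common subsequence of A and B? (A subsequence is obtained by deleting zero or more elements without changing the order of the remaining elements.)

4

A longest common subsequence is uzsw (length 4); the LCS DP confirms no longer common subsequence exists.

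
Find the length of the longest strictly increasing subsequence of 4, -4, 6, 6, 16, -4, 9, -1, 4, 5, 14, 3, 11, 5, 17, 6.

Scanning left to right, the best length ending at each element is: 4→1, -4→1, 6→2, 6→2, 16→3, -4→1, 9→3, -1→2, 4→3, 5→4, 14→5, 3→3, 11→5, 5→4, 17→6, 6→5.
So the longest increasing subsequence has length 6, e.g. -4, -1, 4, 5, 14, 17.

6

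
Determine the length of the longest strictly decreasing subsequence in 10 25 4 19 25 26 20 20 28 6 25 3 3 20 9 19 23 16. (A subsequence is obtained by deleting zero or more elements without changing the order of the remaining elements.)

5

Scanning left to right, the best length ending at each element is: 10→1, 25→1, 4→2, 19→2, 25→1, 26→1, 20→2, 20→2, 28→1, 6→3, 25→2, 3→4, 3→4, 20→3, 9→4, 19→4, 23→3, 16→5.
So the longest decreasing subsequence has length 5, e.g. 26, 25, 20, 19, 16.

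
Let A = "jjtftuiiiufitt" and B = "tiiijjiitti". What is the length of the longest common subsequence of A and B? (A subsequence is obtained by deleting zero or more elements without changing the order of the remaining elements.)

7

Backtracking the LCS table gives one alignment: t (A3,B1) → i (A7,B3) → i (A8,B4) → i (A9,B7) → i (A12,B8) → t (A13,B9) → t (A14,B10).
So the longest common subsequence has length 7.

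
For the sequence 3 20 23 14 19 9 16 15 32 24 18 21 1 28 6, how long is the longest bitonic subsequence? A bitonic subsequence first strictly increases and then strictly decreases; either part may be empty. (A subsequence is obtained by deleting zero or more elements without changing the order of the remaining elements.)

7

Let inc[i] be the LIS ending at i and dec[i] the longest strictly decreasing subsequence starting at i. inc = [1, 2, 3, 2, 3, 2, 3, 3, 4, 4, 4, 5, 1, 6, 2], dec = [2, 5, 5, 3, 4, 2, 3, 2, 4, 3, 2, 2, 1, 2, 1].
max_i inc[i]+dec[i]−1 = 7, with one witness 3, 20, 23, 19, 16, 15, 6.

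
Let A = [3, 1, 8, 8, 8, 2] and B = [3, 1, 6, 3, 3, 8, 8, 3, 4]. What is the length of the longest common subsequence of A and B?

4

A longest common subsequence is 3, 1, 8, 8 (length 4); the LCS DP confirms no longer common subsequence exists.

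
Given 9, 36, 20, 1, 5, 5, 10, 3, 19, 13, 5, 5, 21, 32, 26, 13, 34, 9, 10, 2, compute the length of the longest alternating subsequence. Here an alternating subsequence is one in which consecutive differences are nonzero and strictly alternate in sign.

13

Track the best alternating length ending on an up-step vs a down-step at each position: up/down = 1/1, 2/1, 2/3, 1/3, 4/3, 4/3, 4/3, 4/5, 6/3, 6/7, 6/7, 6/7, 8/3, 8/3, 8/9, 8/9, 10/3, 8/11, 12/11, 4/13.
The maximum over both is 13; one such subsequence is 9, 36, 1, 5, 3, 19, 13, 32, 26, 34, 9, 10, 2.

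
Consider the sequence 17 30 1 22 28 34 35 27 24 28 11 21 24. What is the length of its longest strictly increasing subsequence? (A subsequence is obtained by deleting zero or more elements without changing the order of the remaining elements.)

5

One longest increasing subsequence is 17, 22, 28, 34, 35 (positions 1,4,5,6,7), of length 5; no longer one exists.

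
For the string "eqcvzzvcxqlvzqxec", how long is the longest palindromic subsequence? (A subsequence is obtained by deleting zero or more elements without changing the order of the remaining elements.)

One longest palindromic subsequence is eqcvzzvcqe (positions 1,2,3,4,5,6,7,8,14,16); it reads the same forward and backward, and the interval DP gives dp[1][17] = 10.

10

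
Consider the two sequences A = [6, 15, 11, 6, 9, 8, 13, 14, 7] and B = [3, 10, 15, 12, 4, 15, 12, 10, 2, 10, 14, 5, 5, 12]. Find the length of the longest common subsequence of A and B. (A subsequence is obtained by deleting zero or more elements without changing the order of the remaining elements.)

Backtracking the LCS table gives one alignment: 15 (A2,B6) → 14 (A8,B11).
So the longest common subsequence has length 2.

2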